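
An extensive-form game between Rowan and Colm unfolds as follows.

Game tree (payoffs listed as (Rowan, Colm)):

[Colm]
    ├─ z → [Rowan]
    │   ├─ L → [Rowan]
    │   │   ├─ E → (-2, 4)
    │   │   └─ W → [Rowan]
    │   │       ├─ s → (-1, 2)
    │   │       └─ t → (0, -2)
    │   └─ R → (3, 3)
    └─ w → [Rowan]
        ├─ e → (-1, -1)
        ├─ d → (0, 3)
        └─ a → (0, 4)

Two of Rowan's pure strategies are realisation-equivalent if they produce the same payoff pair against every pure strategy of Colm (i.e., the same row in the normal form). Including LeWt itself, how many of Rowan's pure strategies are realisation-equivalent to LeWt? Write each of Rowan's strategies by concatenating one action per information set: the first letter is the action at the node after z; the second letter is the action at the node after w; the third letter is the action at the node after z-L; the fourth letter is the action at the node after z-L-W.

1

Row for LeWt (columns z, w): (0,-2) (-1,-1).
Every one of Rowan's information sets is on the play path for some reply by Colm when Rowan follows LeWt.
Changing the action at any of them therefore changes at least one column, so only LeWt itself gives this row.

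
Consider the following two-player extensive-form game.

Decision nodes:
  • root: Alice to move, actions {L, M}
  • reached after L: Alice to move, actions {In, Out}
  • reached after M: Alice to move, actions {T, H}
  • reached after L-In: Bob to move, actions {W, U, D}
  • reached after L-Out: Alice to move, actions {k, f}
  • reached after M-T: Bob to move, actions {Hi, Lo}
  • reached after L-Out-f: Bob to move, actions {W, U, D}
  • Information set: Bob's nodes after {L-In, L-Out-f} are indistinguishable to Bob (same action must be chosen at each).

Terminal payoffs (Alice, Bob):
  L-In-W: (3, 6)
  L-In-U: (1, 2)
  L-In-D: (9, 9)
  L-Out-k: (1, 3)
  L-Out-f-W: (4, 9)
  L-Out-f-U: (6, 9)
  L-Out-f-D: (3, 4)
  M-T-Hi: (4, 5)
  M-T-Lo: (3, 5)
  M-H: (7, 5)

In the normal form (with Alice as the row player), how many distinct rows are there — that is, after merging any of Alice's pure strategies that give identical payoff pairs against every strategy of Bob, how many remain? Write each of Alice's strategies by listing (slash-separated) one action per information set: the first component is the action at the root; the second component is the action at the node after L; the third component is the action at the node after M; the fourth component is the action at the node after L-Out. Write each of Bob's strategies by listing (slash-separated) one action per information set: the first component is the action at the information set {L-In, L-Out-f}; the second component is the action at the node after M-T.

5

Alice has 16 pure strategies: L/In/T/k, L/In/T/f, L/In/H/k, L/In/H/f, L/Out/T/k, L/Out/T/f, L/Out/H/k, L/Out/H/f, M/In/T/k, M/In/T/f, M/In/H/k, M/In/H/f, M/Out/T/k, M/Out/T/f, M/Out/H/k, M/Out/H/f. Columns: W/Hi, W/Lo, U/Hi, U/Lo, D/Hi, D/Lo.
{L/In/T/k, L/In/T/f, L/In/H/k, L/In/H/f} → row (3,6) (3,6) (1,2) (1,2) (9,9) (9,9)
{L/Out/T/k, L/Out/H/k} → row (1,3) (1,3) (1,3) (1,3) (1,3) (1,3)
{L/Out/T/f, L/Out/H/f} → row (4,9) (4,9) (6,9) (6,9) (3,4) (3,4)
{M/In/T/k, M/In/T/f, M/Out/T/k, M/Out/T/f} → row (4,5) (3,5) (4,5) (3,5) (4,5) (3,5)
{M/In/H/k, M/In/H/f, M/Out/H/k, M/Out/H/f} → row (7,5) (7,5) (7,5) (7,5) (7,5) (7,5)
That's 5 distinct rows out of 16 strategies.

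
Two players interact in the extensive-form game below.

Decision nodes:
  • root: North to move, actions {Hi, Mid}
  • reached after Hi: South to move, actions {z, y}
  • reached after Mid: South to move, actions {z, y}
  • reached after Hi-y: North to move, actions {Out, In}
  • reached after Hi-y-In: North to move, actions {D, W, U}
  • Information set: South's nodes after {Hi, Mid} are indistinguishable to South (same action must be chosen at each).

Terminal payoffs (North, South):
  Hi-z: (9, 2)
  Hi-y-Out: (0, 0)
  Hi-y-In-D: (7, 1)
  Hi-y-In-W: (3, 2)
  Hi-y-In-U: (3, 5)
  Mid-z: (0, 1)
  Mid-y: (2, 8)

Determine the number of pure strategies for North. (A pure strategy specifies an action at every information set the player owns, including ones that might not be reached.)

North owns the root with actions {Hi, Mid} — two choices.
North owns the node after Hi-y with actions {Out, In} — two choices.
North owns the node after Hi-y-In with actions {D, W, U} — three choices.
A pure strategy fixes one action at each information set independently, so the count is the product 2 × 2 × 3 = 12.

12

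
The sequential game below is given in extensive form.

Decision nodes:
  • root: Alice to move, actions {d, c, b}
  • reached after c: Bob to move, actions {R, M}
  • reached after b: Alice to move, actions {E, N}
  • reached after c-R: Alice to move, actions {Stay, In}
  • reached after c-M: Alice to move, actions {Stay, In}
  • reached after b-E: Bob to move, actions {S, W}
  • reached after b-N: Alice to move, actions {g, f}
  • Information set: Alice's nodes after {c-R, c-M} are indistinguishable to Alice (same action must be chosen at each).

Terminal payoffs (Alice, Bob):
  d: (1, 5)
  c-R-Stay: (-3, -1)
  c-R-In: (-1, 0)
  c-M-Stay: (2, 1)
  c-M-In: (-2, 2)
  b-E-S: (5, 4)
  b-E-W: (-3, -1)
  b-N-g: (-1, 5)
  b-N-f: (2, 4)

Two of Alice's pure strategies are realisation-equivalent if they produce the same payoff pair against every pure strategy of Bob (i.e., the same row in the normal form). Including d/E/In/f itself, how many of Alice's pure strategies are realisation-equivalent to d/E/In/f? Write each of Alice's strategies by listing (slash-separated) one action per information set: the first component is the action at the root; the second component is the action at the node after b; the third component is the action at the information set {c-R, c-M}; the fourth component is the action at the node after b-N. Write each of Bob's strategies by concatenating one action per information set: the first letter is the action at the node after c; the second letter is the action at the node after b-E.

8

Row for d/E/In/f (columns RS, RW, MS, MW): (1,5) (1,5) (1,5) (1,5).
Under d/E/In/f, Alice's choice at the node after b and at the information set {c-R, c-M} and at the node after b-N can never be reached regardless of what Bob does, so varying those choices leaves every outcome unchanged.
Holding the reachable choices fixed and varying the unreachable ones freely already gives 2 × 2 × 2 = 8 equivalent strategies.
No other strategy reproduces this row, so those 8 are the full class: d/E/Stay/g, d/E/Stay/f, d/E/In/g, d/E/In/f, d/N/Stay/g, d/N/Stay/f, d/N/In/g, d/N/In/f.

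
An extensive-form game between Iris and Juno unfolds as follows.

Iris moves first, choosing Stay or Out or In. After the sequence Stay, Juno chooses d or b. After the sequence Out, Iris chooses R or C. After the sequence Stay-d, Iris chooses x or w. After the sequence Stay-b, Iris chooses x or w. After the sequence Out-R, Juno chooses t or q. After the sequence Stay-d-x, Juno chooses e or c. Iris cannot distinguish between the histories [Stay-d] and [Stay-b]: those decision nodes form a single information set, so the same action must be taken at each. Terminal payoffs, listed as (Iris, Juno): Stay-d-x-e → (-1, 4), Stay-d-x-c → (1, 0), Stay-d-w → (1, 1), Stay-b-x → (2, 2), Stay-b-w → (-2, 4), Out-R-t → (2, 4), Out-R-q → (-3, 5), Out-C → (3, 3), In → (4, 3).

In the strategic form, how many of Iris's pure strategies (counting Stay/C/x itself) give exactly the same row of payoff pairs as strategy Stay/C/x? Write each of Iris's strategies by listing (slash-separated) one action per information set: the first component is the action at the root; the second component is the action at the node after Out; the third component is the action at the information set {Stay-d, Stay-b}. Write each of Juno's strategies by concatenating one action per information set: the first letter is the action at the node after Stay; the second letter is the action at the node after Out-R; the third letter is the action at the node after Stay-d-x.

Row for Stay/C/x (columns dte, dtc, dqe, dqc, bte, btc, bqe, bqc): (-1,4) (1,0) (-1,4) (1,0) (2,2) (2,2) (2,2) (2,2).
Under Stay/C/x, Iris's choice at the node after Out can never be reached regardless of what Juno does, so varying those choices leaves every outcome unchanged.
Holding the reachable choices fixed and varying the unreachable one freely already gives 2 equivalent strategies.
No other strategy reproduces this row, so those 2 are the full class: Stay/R/x, Stay/C/x.

2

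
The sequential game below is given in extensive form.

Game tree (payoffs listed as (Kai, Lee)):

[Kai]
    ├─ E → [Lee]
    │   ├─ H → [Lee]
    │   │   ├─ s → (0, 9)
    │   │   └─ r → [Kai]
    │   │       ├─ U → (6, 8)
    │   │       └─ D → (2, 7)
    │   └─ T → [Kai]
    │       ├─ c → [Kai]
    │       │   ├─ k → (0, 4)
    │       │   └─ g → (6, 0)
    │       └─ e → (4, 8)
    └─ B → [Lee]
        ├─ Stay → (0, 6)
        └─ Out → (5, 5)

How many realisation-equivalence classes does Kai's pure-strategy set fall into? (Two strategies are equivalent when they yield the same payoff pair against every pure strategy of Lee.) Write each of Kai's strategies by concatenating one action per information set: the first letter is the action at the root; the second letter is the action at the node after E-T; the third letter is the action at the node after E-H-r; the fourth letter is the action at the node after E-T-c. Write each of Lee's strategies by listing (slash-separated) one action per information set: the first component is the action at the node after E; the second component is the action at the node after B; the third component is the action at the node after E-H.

7

Kai has 16 pure strategies: EcUk, EcUg, EcDk, EcDg, EeUk, EeUg, EeDk, EeDg, BcUk, BcUg, BcDk, BcDg, BeUk, BeUg, BeDk, BeDg. Columns: H/Stay/s, H/Stay/r, H/Out/s, H/Out/r, T/Stay/s, T/Stay/r, T/Out/s, T/Out/r.
{EcUk} → row (0,9) (6,8) (0,9) (6,8) (0,4) (0,4) (0,4) (0,4)
{EcUg} → row (0,9) (6,8) (0,9) (6,8) (6,0) (6,0) (6,0) (6,0)
{EcDk} → row (0,9) (2,7) (0,9) (2,7) (0,4) (0,4) (0,4) (0,4)
{EcDg} → row (0,9) (2,7) (0,9) (2,7) (6,0) (6,0) (6,0) (6,0)
{EeUk, EeUg} → row (0,9) (6,8) (0,9) (6,8) (4,8) (4,8) (4,8) (4,8)
{EeDk, EeDg} → row (0,9) (2,7) (0,9) (2,7) (4,8) (4,8) (4,8) (4,8)
{BcUk, BcUg, BcDk, BcDg, BeUk, BeUg, BeDk, BeDg} → row (0,6) (0,6) (5,5) (5,5) (0,6) (0,6) (5,5) (5,5)
That's 7 distinct rows out of 16 strategies.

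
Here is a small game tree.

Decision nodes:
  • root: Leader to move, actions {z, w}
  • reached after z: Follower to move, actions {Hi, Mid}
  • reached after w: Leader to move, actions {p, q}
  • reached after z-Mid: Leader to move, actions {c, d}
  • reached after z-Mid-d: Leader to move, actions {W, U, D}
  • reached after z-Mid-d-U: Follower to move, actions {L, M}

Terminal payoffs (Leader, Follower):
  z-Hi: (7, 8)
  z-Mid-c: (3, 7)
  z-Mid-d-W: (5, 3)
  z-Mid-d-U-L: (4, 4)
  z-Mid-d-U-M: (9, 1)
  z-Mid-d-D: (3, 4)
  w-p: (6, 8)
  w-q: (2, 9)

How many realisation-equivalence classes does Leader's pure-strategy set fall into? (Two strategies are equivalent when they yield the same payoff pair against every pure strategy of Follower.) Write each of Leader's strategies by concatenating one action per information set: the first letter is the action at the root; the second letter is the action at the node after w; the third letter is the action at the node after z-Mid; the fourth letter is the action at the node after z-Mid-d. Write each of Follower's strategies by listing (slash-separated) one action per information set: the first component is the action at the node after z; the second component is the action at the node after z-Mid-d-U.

6

Leader has 24 pure strategies: zpcW, zpcU, zpcD, zpdW, zpdU, zpdD, zqcW, zqcU, zqcD, zqdW, zqdU, zqdD, wpcW, wpcU, wpcD, wpdW, wpdU, wpdD, wqcW, wqcU, wqcD, wqdW, wqdU, wqdD. Columns: Hi/L, Hi/M, Mid/L, Mid/M.
{zpcW, zpcU, zpcD, zqcW, zqcU, zqcD} → row (7,8) (7,8) (3,7) (3,7)
{zpdW, zqdW} → row (7,8) (7,8) (5,3) (5,3)
{zpdU, zqdU} → row (7,8) (7,8) (4,4) (9,1)
{zpdD, zqdD} → row (7,8) (7,8) (3,4) (3,4)
{wpcW, wpcU, wpcD, wpdW, wpdU, wpdD} → row (6,8) (6,8) (6,8) (6,8)
{wqcW, wqcU, wqcD, wqdW, wqdU, wqdD} → row (2,9) (2,9) (2,9) (2,9)
That's 6 distinct rows out of 24 strategies.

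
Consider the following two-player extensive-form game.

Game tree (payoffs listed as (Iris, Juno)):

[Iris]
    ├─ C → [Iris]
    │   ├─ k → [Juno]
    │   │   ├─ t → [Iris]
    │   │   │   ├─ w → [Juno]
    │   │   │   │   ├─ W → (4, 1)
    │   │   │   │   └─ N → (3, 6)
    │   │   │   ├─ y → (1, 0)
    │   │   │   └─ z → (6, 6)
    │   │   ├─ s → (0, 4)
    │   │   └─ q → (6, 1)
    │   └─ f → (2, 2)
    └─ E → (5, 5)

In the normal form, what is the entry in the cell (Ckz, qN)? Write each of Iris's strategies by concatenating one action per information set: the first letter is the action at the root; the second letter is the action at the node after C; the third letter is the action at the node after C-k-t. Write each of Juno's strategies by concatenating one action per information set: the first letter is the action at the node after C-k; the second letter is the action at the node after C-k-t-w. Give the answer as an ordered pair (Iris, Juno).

Trace the play path from the root:
  Iris plays C
  Iris plays k at [C]
  Juno plays q at [C-k]
→ terminal payoff (6, 1).
(Iris's choice at the node after C-k-t is never reached on this path, so it doesn't affect the outcome.)

(6, 1)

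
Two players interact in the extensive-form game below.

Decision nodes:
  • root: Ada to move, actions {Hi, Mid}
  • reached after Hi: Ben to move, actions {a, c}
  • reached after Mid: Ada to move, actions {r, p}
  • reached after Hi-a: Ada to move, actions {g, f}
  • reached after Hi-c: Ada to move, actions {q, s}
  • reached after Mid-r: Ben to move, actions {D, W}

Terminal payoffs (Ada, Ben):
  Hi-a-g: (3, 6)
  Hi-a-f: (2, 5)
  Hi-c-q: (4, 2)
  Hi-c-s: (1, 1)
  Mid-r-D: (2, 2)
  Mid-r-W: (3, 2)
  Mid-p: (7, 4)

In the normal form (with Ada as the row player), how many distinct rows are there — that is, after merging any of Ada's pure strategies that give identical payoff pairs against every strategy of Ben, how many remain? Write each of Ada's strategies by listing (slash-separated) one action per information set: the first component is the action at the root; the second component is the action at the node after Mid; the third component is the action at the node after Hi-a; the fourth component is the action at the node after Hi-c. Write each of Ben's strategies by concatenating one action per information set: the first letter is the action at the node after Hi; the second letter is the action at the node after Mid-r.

6

Ada has 16 pure strategies: Hi/r/g/q, Hi/r/g/s, Hi/r/f/q, Hi/r/f/s, Hi/p/g/q, Hi/p/g/s, Hi/p/f/q, Hi/p/f/s, Mid/r/g/q, Mid/r/g/s, Mid/r/f/q, Mid/r/f/s, Mid/p/g/q, Mid/p/g/s, Mid/p/f/q, Mid/p/f/s. Columns: aD, aW, cD, cW.
{Hi/r/g/q, Hi/p/g/q} → row (3,6) (3,6) (4,2) (4,2)
{Hi/r/g/s, Hi/p/g/s} → row (3,6) (3,6) (1,1) (1,1)
{Hi/r/f/q, Hi/p/f/q} → row (2,5) (2,5) (4,2) (4,2)
{Hi/r/f/s, Hi/p/f/s} → row (2,5) (2,5) (1,1) (1,1)
{Mid/r/g/q, Mid/r/g/s, Mid/r/f/q, Mid/r/f/s} → row (2,2) (3,2) (2,2) (3,2)
{Mid/p/g/q, Mid/p/g/s, Mid/p/f/q, Mid/p/f/s} → row (7,4) (7,4) (7,4) (7,4)
That's 6 distinct rows out of 16 strategies.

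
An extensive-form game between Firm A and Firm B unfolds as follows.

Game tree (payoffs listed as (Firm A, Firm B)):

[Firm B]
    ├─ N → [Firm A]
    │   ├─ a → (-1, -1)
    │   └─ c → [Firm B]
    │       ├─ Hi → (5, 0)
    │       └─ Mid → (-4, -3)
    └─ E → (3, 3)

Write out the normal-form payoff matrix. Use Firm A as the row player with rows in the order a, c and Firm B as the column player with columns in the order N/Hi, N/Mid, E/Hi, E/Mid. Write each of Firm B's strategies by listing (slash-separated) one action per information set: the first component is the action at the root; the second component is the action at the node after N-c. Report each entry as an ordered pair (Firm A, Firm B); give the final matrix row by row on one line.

a: (-1,-1) (-1,-1) (3,3) (3,3) | c: (5,0) (-4,-3) (3,3) (3,3)

         N/Hi    N/Mid     E/Hi    E/Mid
   a  (-1,-1)  (-1,-1)    (3,3)    (3,3)
   c    (5,0)  (-4,-3)    (3,3)    (3,3)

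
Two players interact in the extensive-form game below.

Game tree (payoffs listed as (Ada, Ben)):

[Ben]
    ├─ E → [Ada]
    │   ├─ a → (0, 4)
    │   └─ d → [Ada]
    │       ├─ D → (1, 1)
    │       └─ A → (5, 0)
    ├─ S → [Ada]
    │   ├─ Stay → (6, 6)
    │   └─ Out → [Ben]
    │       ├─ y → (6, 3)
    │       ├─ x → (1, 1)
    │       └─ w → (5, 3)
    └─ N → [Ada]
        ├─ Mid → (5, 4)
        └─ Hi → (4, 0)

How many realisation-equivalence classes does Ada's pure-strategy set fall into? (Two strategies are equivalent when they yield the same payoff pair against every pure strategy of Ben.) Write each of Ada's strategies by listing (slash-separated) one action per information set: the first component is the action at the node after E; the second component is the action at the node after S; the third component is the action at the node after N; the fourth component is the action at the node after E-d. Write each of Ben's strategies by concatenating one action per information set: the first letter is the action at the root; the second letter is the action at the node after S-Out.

Ada has 16 pure strategies: a/Stay/Mid/D, a/Stay/Mid/A, a/Stay/Hi/D, a/Stay/Hi/A, a/Out/Mid/D, a/Out/Mid/A, a/Out/Hi/D, a/Out/Hi/A, d/Stay/Mid/D, d/Stay/Mid/A, d/Stay/Hi/D, d/Stay/Hi/A, d/Out/Mid/D, d/Out/Mid/A, d/Out/Hi/D, d/Out/Hi/A. Columns: Ey, Ex, Ew, Sy, Sx, Sw, Ny, Nx, Nw.
{a/Stay/Mid/D, a/Stay/Mid/A} → row (0,4) (0,4) (0,4) (6,6) (6,6) (6,6) (5,4) (5,4) (5,4)
{a/Stay/Hi/D, a/Stay/Hi/A} → row (0,4) (0,4) (0,4) (6,6) (6,6) (6,6) (4,0) (4,0) (4,0)
{a/Out/Mid/D, a/Out/Mid/A} → row (0,4) (0,4) (0,4) (6,3) (1,1) (5,3) (5,4) (5,4) (5,4)
{a/Out/Hi/D, a/Out/Hi/A} → row (0,4) (0,4) (0,4) (6,3) (1,1) (5,3) (4,0) (4,0) (4,0)
{d/Stay/Mid/D} → row (1,1) (1,1) (1,1) (6,6) (6,6) (6,6) (5,4) (5,4) (5,4)
{d/Stay/Mid/A} → row (5,0) (5,0) (5,0) (6,6) (6,6) (6,6) (5,4) (5,4) (5,4)
{d/Stay/Hi/D} → row (1,1) (1,1) (1,1) (6,6) (6,6) (6,6) (4,0) (4,0) (4,0)
{d/Stay/Hi/A} → row (5,0) (5,0) (5,0) (6,6) (6,6) (6,6) (4,0) (4,0) (4,0)
{d/Out/Mid/D} → row (1,1) (1,1) (1,1) (6,3) (1,1) (5,3) (5,4) (5,4) (5,4)
{d/Out/Mid/A} → row (5,0) (5,0) (5,0) (6,3) (1,1) (5,3) (5,4) (5,4) (5,4)
{d/Out/Hi/D} → row (1,1) (1,1) (1,1) (6,3) (1,1) (5,3) (4,0) (4,0) (4,0)
{d/Out/Hi/A} → row (5,0) (5,0) (5,0) (6,3) (1,1) (5,3) (4,0) (4,0) (4,0)
That's 12 distinct rows out of 16 strategies.

12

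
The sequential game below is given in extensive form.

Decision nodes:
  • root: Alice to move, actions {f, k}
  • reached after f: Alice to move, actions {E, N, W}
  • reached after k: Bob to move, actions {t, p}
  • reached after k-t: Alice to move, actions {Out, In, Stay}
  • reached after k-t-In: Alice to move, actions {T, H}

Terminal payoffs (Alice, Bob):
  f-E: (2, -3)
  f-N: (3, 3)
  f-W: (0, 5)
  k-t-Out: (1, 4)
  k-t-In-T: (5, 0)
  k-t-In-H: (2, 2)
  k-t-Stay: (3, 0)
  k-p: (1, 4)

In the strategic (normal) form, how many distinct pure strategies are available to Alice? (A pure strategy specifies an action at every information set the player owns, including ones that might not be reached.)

Alice owns the root with actions {f, k} — two choices.
Alice owns the node after f with actions {E, N, W} — three choices.
Alice owns the node after k-t with actions {Out, In, Stay} — three choices.
Alice owns the node after k-t-In with actions {T, H} — two choices.
A pure strategy fixes one action at each information set independently, so the count is the product 2 × 3 × 3 × 2 = 36.
(For reference, Bob has 2 pure strategies, giving a 36×2 normal-form matrix.)

36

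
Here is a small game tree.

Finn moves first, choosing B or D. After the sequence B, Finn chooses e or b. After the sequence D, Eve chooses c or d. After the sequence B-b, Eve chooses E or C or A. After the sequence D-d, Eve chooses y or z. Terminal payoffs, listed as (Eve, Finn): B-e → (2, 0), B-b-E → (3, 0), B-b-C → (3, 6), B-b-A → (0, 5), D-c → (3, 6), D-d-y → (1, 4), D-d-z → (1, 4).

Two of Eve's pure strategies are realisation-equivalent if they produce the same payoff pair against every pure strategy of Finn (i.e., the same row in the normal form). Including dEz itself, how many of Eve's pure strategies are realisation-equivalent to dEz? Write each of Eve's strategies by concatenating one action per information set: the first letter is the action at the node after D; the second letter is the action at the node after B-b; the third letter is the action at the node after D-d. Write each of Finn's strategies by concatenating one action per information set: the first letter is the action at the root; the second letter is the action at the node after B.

2

Row for dEz (columns Be, Bb, De, Db): (2,0) (3,0) (1,4) (1,4).
Every one of Eve's information sets is on the play path for some reply by Finn when Eve follows dEz.
Even so, dEy happens to produce the same payoff in every column — so 2 strategies share this row.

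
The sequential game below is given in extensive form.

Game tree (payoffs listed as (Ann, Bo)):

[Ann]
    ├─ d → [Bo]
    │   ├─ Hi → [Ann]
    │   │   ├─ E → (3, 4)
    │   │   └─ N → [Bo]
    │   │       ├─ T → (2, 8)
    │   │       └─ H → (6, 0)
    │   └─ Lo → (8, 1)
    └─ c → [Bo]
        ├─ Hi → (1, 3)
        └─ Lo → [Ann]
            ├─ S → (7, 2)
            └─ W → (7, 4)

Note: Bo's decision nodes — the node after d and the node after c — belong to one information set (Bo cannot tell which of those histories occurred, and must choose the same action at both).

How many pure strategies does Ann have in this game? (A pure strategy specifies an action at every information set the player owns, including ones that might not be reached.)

8

Ann owns the root with actions {d, c} — two choices.
Ann owns the node after d-Hi with actions {E, N} — two choices.
Ann owns the node after c-Lo with actions {S, W} — two choices.
A pure strategy fixes one action at each information set independently, so the count is the product 2 × 2 × 2 = 8.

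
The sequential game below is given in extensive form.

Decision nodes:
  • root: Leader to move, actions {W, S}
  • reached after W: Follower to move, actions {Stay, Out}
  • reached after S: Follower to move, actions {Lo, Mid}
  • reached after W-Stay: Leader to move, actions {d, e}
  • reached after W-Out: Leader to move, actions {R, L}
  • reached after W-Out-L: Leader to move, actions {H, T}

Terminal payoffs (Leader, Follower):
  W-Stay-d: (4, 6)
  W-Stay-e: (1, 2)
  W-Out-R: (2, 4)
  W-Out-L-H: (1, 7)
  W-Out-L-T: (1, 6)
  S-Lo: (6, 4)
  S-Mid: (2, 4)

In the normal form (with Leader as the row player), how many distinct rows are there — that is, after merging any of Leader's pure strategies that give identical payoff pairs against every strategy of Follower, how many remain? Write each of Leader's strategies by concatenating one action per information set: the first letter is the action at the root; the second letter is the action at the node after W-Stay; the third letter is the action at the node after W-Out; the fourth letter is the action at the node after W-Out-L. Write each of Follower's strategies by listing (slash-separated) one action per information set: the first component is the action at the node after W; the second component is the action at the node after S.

7

Leader has 16 pure strategies: WdRH, WdRT, WdLH, WdLT, WeRH, WeRT, WeLH, WeLT, SdRH, SdRT, SdLH, SdLT, SeRH, SeRT, SeLH, SeLT. Columns: Stay/Lo, Stay/Mid, Out/Lo, Out/Mid.
{WdRH, WdRT} → row (4,6) (4,6) (2,4) (2,4)
{WdLH} → row (4,6) (4,6) (1,7) (1,7)
{WdLT} → row (4,6) (4,6) (1,6) (1,6)
{WeRH, WeRT} → row (1,2) (1,2) (2,4) (2,4)
{WeLH} → row (1,2) (1,2) (1,7) (1,7)
{WeLT} → row (1,2) (1,2) (1,6) (1,6)
{SdRH, SdRT, SdLH, SdLT, SeRH, SeRT, SeLH, SeLT} → row (6,4) (2,4) (6,4) (2,4)
That's 7 distinct rows out of 16 strategies.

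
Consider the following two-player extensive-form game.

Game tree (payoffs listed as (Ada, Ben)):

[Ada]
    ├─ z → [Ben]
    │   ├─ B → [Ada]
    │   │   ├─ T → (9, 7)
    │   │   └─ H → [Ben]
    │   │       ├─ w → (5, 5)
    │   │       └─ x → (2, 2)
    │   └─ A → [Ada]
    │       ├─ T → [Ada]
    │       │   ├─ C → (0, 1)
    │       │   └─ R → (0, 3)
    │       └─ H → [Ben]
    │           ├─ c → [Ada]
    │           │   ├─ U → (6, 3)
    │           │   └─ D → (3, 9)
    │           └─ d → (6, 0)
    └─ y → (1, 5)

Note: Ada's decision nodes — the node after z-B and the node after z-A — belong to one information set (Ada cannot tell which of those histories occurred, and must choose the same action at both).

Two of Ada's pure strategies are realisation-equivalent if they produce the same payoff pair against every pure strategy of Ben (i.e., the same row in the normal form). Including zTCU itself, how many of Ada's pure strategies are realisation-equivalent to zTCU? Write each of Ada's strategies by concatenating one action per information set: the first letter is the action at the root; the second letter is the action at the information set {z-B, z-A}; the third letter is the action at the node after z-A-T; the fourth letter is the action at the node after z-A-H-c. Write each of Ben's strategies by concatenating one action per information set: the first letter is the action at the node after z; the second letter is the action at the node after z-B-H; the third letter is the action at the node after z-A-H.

Row for zTCU (columns Bwc, Bwd, Bxc, Bxd, Awc, Awd, Axc, Axd): (9,7) (9,7) (9,7) (9,7) (0,1) (0,1) (0,1) (0,1).
Under zTCU, Ada's choice at the node after z-A-H-c can never be reached regardless of what Ben does, so varying those choices leaves every outcome unchanged.
Holding the reachable choices fixed and varying the unreachable one freely already gives 2 equivalent strategies.
No other strategy reproduces this row, so those 2 are the full class: zTCU, zTCD.

2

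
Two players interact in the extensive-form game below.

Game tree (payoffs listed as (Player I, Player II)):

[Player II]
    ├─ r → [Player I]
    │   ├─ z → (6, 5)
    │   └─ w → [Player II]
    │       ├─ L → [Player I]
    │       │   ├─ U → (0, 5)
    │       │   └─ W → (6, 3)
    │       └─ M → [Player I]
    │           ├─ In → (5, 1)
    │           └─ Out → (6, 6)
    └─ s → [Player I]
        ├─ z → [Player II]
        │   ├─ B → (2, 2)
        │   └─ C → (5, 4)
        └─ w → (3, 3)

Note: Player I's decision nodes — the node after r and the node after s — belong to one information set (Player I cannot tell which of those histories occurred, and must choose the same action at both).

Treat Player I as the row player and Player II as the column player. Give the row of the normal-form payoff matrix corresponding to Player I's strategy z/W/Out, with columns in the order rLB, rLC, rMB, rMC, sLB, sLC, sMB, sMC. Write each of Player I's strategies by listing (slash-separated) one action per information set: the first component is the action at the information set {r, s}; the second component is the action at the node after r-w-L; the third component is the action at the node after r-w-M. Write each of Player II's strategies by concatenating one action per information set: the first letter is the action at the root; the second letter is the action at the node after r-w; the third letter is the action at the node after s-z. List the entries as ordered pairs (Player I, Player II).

vs rLB: Player II plays r → Player I plays z at [r] → (6, 5)
vs rLC: Player II plays r → Player I plays z at [r] → (6, 5)
vs rMB: Player II plays r → Player I plays z at [r] → (6, 5)
vs rMC: Player II plays r → Player I plays z at [r] → (6, 5)
vs sLB: Player II plays s → Player I plays z at [s] → Player II plays B at [s-z] → (2, 2)
vs sLC: Player II plays s → Player I plays z at [s] → Player II plays C at [s-z] → (5, 4)
vs sMB: Player II plays s → Player I plays z at [s] → Player II plays B at [s-z] → (2, 2)
vs sMC: Player II plays s → Player I plays z at [s] → Player II plays C at [s-z] → (5, 4)

(6,5) (6,5) (6,5) (6,5) (2,2) (5,4) (2,2) (5,4)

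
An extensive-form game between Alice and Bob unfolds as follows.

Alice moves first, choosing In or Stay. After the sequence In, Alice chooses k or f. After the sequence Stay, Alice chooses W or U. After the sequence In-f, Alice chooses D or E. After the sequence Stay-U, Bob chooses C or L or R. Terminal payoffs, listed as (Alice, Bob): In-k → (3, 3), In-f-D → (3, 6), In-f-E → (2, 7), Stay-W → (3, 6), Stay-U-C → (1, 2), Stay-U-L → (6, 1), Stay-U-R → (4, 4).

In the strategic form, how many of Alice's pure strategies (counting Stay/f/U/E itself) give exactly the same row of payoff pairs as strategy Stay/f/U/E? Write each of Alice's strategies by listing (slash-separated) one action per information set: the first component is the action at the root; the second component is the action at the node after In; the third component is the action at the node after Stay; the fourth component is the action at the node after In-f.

Row for Stay/f/U/E (columns C, L, R): (1,2) (6,1) (4,4).
Under Stay/f/U/E, Alice's choice at the node after In and at the node after In-f can never be reached regardless of what Bob does, so varying those choices leaves every outcome unchanged.
Holding the reachable choices fixed and varying the unreachable ones freely already gives 2 × 2 = 4 equivalent strategies.
No other strategy reproduces this row, so those 4 are the full class: Stay/k/U/D, Stay/k/U/E, Stay/f/U/D, Stay/f/U/E.

4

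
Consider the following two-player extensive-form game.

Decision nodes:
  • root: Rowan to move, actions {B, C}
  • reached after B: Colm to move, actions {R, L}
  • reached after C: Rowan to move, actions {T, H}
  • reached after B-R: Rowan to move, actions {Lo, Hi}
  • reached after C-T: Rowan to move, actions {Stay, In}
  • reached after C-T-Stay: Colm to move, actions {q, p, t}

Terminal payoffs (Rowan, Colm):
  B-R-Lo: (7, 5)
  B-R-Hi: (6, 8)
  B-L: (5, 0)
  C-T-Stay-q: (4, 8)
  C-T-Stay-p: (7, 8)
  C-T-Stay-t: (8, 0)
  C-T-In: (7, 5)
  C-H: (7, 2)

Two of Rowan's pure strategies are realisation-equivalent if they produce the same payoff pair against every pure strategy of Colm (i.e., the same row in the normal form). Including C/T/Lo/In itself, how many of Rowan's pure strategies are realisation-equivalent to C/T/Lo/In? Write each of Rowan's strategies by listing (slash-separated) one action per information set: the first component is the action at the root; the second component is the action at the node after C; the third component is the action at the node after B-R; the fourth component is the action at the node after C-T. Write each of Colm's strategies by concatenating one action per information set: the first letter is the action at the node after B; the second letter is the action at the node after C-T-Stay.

2

Row for C/T/Lo/In (columns Rq, Rp, Rt, Lq, Lp, Lt): (7,5) (7,5) (7,5) (7,5) (7,5) (7,5).
Under C/T/Lo/In, Rowan's choice at the node after B-R can never be reached regardless of what Colm does, so varying those choices leaves every outcome unchanged.
Holding the reachable choices fixed and varying the unreachable one freely already gives 2 equivalent strategies.
No other strategy reproduces this row, so those 2 are the full class: C/T/Lo/In, C/T/Hi/In.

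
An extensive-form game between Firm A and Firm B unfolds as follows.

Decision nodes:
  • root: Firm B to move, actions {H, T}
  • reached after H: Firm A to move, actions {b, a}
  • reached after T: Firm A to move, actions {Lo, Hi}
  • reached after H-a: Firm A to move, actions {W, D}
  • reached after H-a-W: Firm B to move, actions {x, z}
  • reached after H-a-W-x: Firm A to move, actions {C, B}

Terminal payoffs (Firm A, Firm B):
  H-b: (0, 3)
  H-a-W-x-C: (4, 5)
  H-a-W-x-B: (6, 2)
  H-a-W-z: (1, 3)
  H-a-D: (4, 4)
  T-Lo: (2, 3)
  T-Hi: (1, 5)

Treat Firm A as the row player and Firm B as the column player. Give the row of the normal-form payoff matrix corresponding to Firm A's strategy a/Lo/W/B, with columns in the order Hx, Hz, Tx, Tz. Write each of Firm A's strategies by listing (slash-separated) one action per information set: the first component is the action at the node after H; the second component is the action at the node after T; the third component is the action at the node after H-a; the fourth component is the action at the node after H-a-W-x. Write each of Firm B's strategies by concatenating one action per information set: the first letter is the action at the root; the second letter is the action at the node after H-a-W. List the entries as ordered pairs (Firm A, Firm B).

vs Hx: Firm B plays H → Firm A plays a at [H] → Firm A plays W at [H-a] → Firm B plays x at [H-a-W] → Firm A plays B at [H-a-W-x] → (6, 2)
vs Hz: Firm B plays H → Firm A plays a at [H] → Firm A plays W at [H-a] → Firm B plays z at [H-a-W] → (1, 3)
vs Tx: Firm B plays T → Firm A plays Lo at [T] → (2, 3)
vs Tz: Firm B plays T → Firm A plays Lo at [T] → (2, 3)

(6,2) (1,3) (2,3) (2,3)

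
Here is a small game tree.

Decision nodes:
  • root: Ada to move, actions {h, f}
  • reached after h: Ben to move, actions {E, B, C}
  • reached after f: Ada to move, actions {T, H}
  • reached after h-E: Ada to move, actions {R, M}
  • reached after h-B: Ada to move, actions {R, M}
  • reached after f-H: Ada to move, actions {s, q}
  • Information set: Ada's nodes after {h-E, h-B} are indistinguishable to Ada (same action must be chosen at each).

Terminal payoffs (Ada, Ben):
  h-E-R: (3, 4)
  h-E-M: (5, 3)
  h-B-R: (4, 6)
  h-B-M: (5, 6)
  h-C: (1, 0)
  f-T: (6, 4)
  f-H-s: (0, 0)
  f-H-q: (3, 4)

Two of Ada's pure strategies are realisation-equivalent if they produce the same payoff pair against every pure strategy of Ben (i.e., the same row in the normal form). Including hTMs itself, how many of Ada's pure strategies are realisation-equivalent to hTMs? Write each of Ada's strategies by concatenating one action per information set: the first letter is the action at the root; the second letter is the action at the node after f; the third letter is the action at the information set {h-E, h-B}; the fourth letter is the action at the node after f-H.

4

Row for hTMs (columns E, B, C): (5,3) (5,6) (1,0).
Under hTMs, Ada's choice at the node after f and at the node after f-H can never be reached regardless of what Ben does, so varying those choices leaves every outcome unchanged.
Holding the reachable choices fixed and varying the unreachable ones freely already gives 2 × 2 = 4 equivalent strategies.
No other strategy reproduces this row, so those 4 are the full class: hTMs, hTMq, hHMs, hHMq.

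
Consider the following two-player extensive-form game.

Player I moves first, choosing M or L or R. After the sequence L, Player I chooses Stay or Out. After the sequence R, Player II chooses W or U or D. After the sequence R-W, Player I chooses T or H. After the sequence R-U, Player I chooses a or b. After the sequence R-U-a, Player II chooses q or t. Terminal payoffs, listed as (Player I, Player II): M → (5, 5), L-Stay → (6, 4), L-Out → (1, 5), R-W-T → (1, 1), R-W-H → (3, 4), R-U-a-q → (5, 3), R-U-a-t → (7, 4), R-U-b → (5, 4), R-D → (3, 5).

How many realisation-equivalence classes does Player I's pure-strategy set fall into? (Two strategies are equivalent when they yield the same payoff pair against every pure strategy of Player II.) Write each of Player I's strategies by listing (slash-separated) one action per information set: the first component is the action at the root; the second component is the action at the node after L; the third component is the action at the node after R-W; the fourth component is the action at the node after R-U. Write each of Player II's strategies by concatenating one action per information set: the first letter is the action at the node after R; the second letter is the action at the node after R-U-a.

7

Player I has 24 pure strategies: M/Stay/T/a, M/Stay/T/b, M/Stay/H/a, M/Stay/H/b, M/Out/T/a, M/Out/T/b, M/Out/H/a, M/Out/H/b, L/Stay/T/a, L/Stay/T/b, L/Stay/H/a, L/Stay/H/b, L/Out/T/a, L/Out/T/b, L/Out/H/a, L/Out/H/b, R/Stay/T/a, R/Stay/T/b, R/Stay/H/a, R/Stay/H/b, R/Out/T/a, R/Out/T/b, R/Out/H/a, R/Out/H/b. Columns: Wq, Wt, Uq, Ut, Dq, Dt.
{M/Stay/T/a, M/Stay/T/b, M/Stay/H/a, M/Stay/H/b, M/Out/T/a, M/Out/T/b, M/Out/H/a, M/Out/H/b} → row (5,5) (5,5) (5,5) (5,5) (5,5) (5,5)
{L/Stay/T/a, L/Stay/T/b, L/Stay/H/a, L/Stay/H/b} → row (6,4) (6,4) (6,4) (6,4) (6,4) (6,4)
{L/Out/T/a, L/Out/T/b, L/Out/H/a, L/Out/H/b} → row (1,5) (1,5) (1,5) (1,5) (1,5) (1,5)
{R/Stay/T/a, R/Out/T/a} → row (1,1) (1,1) (5,3) (7,4) (3,5) (3,5)
{R/Stay/T/b, R/Out/T/b} → row (1,1) (1,1) (5,4) (5,4) (3,5) (3,5)
{R/Stay/H/a, R/Out/H/a} → row (3,4) (3,4) (5,3) (7,4) (3,5) (3,5)
{R/Stay/H/b, R/Out/H/b} → row (3,4) (3,4) (5,4) (5,4) (3,5) (3,5)
That's 7 distinct rows out of 24 strategies.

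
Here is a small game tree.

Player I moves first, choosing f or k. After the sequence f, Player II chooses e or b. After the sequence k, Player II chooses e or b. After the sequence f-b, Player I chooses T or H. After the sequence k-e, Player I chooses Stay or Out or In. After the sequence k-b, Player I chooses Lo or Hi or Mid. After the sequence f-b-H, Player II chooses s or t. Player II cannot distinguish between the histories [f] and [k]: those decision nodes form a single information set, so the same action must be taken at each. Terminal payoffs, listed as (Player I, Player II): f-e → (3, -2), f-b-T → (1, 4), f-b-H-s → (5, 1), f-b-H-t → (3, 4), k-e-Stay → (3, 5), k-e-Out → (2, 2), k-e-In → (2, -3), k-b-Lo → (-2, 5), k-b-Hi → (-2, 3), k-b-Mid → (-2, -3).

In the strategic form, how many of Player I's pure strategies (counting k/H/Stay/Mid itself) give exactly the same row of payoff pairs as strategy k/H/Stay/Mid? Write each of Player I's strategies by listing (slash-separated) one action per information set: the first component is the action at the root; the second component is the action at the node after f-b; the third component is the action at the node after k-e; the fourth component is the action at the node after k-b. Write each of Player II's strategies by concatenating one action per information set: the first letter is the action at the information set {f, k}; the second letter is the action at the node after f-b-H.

2

Row for k/H/Stay/Mid (columns es, et, bs, bt): (3,5) (3,5) (-2,-3) (-2,-3).
Under k/H/Stay/Mid, Player I's choice at the node after f-b can never be reached regardless of what Player II does, so varying those choices leaves every outcome unchanged.
Holding the reachable choices fixed and varying the unreachable one freely already gives 2 equivalent strategies.
No other strategy reproduces this row, so those 2 are the full class: k/T/Stay/Mid, k/H/Stay/Mid.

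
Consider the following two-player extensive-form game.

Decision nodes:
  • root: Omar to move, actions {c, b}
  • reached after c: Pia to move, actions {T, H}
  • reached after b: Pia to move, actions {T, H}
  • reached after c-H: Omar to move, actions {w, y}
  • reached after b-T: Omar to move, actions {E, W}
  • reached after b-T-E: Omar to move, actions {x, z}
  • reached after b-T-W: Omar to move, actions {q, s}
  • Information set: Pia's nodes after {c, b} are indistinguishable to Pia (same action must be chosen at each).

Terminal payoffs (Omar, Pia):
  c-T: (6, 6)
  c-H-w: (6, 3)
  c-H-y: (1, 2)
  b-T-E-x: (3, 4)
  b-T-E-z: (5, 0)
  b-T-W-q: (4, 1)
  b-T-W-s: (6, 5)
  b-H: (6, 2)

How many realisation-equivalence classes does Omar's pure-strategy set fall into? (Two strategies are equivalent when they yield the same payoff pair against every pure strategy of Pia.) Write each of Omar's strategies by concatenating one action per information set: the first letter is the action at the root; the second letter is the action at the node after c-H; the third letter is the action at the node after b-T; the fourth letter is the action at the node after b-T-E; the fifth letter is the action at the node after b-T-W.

Omar has 32 pure strategies: cwExq, cwExs, cwEzq, cwEzs, cwWxq, cwWxs, cwWzq, cwWzs, cyExq, cyExs, cyEzq, cyEzs, cyWxq, cyWxs, cyWzq, cyWzs, bwExq, bwExs, bwEzq, bwEzs, bwWxq, bwWxs, bwWzq, bwWzs, byExq, byExs, byEzq, byEzs, byWxq, byWxs, byWzq, byWzs. Columns: T, H.
{cwExq, cwExs, cwEzq, cwEzs, cwWxq, cwWxs, cwWzq, cwWzs} → row (6,6) (6,3)
{cyExq, cyExs, cyEzq, cyEzs, cyWxq, cyWxs, cyWzq, cyWzs} → row (6,6) (1,2)
{bwExq, bwExs, byExq, byExs} → row (3,4) (6,2)
{bwEzq, bwEzs, byEzq, byEzs} → row (5,0) (6,2)
{bwWxq, bwWzq, byWxq, byWzq} → row (4,1) (6,2)
{bwWxs, bwWzs, byWxs, byWzs} → row (6,5) (6,2)
That's 6 distinct rows out of 32 strategies.

6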